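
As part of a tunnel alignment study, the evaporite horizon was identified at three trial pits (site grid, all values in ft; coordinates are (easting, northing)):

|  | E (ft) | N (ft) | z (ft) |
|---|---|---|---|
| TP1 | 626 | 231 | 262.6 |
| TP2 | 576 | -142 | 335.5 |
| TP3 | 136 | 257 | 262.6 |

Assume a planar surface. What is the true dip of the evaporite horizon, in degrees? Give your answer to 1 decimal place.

11.0°

Two edge vectors: TP1→TP2 = (-50, -373, 72.9), TP1→TP3 = (-490, 26, 0).
Normal n = (TP1→TP2) × (TP1→TP3) = (-1895.4, -35721, -184070).
So ∂z/∂E = −n_x/n_z = −0.01030 and ∂z/∂N = −n_y/n_z = −0.19406.
Gradient magnitude |∇z| = √(a² + b²) = √(0.00011 + 0.03766) = 0.19434.
True dip = arctan(0.19434) = 11.0°, dipping toward N (azimuth ≈ 003°).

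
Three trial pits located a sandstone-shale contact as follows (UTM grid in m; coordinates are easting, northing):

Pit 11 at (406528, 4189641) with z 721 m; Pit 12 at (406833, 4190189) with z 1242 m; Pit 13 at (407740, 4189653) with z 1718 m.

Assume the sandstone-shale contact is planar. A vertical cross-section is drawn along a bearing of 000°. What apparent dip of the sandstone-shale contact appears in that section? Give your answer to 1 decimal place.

26.4°

Two edge vectors: Pit 11→Pit 12 = (305, 548, 521), Pit 11→Pit 13 = (1212, 12, 997).
Normal n = (Pit 11→Pit 12) × (Pit 11→Pit 13) = (540104, 327367, -660516).
So ∂z/∂easting = −n_x/n_z = 0.81770 and ∂z/∂northing = −n_y/n_z = 0.49562.
Unit vector along 000° is (sin 0°, cos 0°) = (0.0000, 1.0000).
Slope in that direction = a·(0.0000) + b·(1.0000) = 0.49562.
Apparent dip = arctan|0.49562| = 26.4° (true dip is 43.7°, so apparent ≤ true as expected).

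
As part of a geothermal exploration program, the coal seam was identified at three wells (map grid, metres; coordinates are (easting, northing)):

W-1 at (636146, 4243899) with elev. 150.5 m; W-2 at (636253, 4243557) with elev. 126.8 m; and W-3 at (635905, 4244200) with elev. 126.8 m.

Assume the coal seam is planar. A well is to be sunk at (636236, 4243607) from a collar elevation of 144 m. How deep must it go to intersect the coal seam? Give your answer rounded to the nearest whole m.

Two edge vectors: W-1→W-2 = (107, -342, -23.7), W-1→W-3 = (-241, 301, -23.7).
Normal n = (W-1→W-2) × (W-1→W-3) = (15239.1, 8247.6, -50215).
So ∂z/∂E = −n_x/n_z = 0.30347705 and ∂z/∂N = −n_y/n_z = 0.16424574.
Intercept c from W-1: 150.5 − 193055.71 − 697042.35 = −889947.56.
At (636236, 4243607): z_contact = 193083.0 + 696994.4 − 889947.56 = 129.9 m.
Depth below ground = 144 − 129.9 = 14 m.

14 m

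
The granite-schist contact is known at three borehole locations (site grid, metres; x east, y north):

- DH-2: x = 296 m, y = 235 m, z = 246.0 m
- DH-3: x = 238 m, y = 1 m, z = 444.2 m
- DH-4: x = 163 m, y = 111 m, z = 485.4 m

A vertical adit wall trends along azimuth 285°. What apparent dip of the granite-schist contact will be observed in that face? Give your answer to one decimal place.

48.6°

Two edge vectors: DH-2→DH-3 = (-58, -234, 198.2), DH-2→DH-4 = (-133, -124, 239.4).
Normal n = (DH-2→DH-3) × (DH-2→DH-4) = (-31442.8, -12475.4, -23930).
So ∂z/∂x = −n_x/n_z = −1.31395 and ∂z/∂y = −n_y/n_z = −0.52133.
Unit vector along 285° is (sin 285°, cos 285°) = (-0.9659, 0.2588).
Slope in that direction = a·(-0.9659) + b·(0.2588) = 1.13425.
Apparent dip = arctan|1.13425| = 48.6° (true dip is 54.7°, so apparent ≤ true as expected).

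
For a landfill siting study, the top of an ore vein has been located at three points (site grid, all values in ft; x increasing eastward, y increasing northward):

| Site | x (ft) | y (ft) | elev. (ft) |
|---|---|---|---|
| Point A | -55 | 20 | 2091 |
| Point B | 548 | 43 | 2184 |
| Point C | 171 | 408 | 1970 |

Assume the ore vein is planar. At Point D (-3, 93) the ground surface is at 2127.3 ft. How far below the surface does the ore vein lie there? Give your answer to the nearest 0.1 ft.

57.5 ft

Let the plane be z = a·x + b·y + c.
Point B−Point A: 603a + 23b = 93;  Point C−Point A: 226a + 388b = −121.
Solving gives a = 0.16990, b = −0.41082.
Then c = 2091 − a·-55 − b·20 = 2108.56.
At (-3, 93): z_contact = −0.51 − 38.21 + 2108.56 = 2069.85 ft.
Depth below ground = 2127.3 − 2069.85 = 57.5 ft.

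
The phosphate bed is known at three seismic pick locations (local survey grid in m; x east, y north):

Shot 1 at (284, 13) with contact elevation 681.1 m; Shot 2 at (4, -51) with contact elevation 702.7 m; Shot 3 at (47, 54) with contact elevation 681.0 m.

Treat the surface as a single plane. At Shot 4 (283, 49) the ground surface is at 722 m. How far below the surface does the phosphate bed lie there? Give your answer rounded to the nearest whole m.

Let the plane be z = a·x + b·y + c.
Shot 2−Shot 1: −280a − 64b = 21.6;  Shot 3−Shot 1: −237a + 41b = −0.1.
Solving gives a = −0.03299, b = −0.19316.
Then c = 681.1 − a·284 − b·13 = 692.98.
At (283, 49): z_contact = −9.3 − 9.5 + 692.98 = 674.2 m.
Depth below ground = 722 − 674.2 = 48 m.

48 m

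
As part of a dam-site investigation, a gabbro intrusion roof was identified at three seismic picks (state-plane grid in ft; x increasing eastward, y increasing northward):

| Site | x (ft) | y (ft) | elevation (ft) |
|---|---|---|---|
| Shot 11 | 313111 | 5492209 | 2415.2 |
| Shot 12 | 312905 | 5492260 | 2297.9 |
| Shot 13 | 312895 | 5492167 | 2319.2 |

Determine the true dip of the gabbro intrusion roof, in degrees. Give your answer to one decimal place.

Two edge vectors: Shot 11→Shot 12 = (-206, 51, -117.3), Shot 11→Shot 13 = (-216, -42, -96).
Normal n = (Shot 11→Shot 12) × (Shot 11→Shot 13) = (-9822.6, 5560.8, 19668).
So ∂z/∂x = −n_x/n_z = 0.49942 and ∂z/∂y = −n_y/n_z = −0.28273.
Gradient magnitude |∇z| = √(a² + b²) = √(0.24942 + 0.07994) = 0.57390.
True dip = arctan(0.57390) = 29.9°, dipping toward WNW (azimuth ≈ 300°).

29.9°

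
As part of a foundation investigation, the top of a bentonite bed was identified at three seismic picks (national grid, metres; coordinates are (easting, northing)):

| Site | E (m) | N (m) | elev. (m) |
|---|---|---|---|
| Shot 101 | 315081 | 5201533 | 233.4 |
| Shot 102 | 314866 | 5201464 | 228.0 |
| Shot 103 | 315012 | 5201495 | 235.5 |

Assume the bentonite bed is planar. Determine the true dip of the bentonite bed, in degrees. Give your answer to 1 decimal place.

14.7°

Two edge vectors: Shot 101→Shot 102 = (-215, -69, -5.4), Shot 101→Shot 103 = (-69, -38, 2.1).
Normal n = (Shot 101→Shot 102) × (Shot 101→Shot 103) = (-350.1, 824.1, 3409).
So ∂z/∂E = −n_x/n_z = 0.10270 and ∂z/∂N = −n_y/n_z = −0.24174.
Gradient magnitude |∇z| = √(a² + b²) = √(0.01055 + 0.05844) = 0.26265.
True dip = arctan(0.26265) = 14.7°, dipping toward NNW (azimuth ≈ 337°).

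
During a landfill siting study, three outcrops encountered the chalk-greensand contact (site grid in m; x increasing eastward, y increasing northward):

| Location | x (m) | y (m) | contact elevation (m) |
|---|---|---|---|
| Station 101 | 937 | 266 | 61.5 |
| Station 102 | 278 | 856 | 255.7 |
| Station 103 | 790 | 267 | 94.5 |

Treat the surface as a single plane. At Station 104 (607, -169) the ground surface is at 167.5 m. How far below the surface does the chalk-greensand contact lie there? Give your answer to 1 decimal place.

66.5 m

Two edge vectors: Station 101→Station 102 = (-659, 590, 194.2), Station 101→Station 103 = (-147, 1, 33).
Normal n = (Station 101→Station 102) × (Station 101→Station 103) = (19275.8, -6800.4, 86071).
So ∂z/∂x = −n_x/n_z = −0.22395 and ∂z/∂y = −n_y/n_z = 0.07901.
Intercept c from Station 101: 61.5 + 209.84 − 21.02 = 250.33.
At (607, -169): z_contact = −135.94 − 13.35 + 250.33 = 101.04 m.
Depth below ground = 167.5 − 101.04 = 66.5 m.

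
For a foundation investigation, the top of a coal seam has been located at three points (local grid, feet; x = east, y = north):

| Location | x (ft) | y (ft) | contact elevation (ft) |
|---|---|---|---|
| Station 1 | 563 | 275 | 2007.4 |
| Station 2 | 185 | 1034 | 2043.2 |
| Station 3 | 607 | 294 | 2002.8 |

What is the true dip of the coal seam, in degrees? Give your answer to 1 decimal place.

Let the plane be z = a·x + b·y + c.
Station 2−Station 1: −378a + 759b = 35.8;  Station 3−Station 1: 44a + 19b = −4.6.
Solving gives a = −0.10280, b = −0.00403.
Gradient magnitude |∇z| = √(a² + b²) = √(0.01057 + 0.00002) = 0.10288.
True dip = arctan(0.10288) = 5.9°, dipping toward E (azimuth ≈ 088°).

5.9°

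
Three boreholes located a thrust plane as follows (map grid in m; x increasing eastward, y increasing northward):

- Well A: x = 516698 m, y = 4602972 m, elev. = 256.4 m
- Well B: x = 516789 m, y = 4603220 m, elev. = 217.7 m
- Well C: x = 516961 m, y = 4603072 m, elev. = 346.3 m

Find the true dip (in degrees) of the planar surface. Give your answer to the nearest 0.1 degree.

Two edge vectors: Well A→Well B = (91, 248, -38.7), Well A→Well C = (263, 100, 89.9).
Normal n = (Well A→Well B) × (Well A→Well C) = (26165.2, -18359, -56124).
So ∂z/∂x = −n_x/n_z = 0.46620 and ∂z/∂y = −n_y/n_z = −0.32711.
Gradient magnitude |∇z| = √(a² + b²) = √(0.21735 + 0.10700) = 0.56952.
True dip = arctan(0.56952) = 29.7°, dipping toward NW (azimuth ≈ 305°).

29.7°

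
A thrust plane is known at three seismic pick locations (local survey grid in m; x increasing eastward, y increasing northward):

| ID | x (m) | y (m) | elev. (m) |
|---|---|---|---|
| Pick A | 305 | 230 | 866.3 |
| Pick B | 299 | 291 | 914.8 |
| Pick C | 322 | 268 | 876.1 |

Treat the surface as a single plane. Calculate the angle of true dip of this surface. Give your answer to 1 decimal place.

Let the plane be z = a·x + b·y + c.
Pick B−Pick A: −6a + 61b = 48.5;  Pick C−Pick A: 17a + 38b = 9.8.
Solving gives a = −0.98435, b = 0.69826.
Gradient magnitude |∇z| = √(a² + b²) = √(0.96894 + 0.48757) = 1.20686.
True dip = arctan(1.20686) = 50.4°, dipping toward SE (azimuth ≈ 125°).

50.4°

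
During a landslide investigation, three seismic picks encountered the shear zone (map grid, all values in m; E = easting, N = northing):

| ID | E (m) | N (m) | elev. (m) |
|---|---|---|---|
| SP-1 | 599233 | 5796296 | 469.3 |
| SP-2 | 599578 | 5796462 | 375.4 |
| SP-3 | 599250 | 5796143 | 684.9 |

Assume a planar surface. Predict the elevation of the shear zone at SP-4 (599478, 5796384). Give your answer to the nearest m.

Let the plane be z = a·E + b·N + c.
SP-2−SP-1: 345a + 166b = −93.9;  SP-3−SP-1: 17a − 153b = 215.6.
Solving gives a = 0.38525545, b = −1.36634417.
Then c = 469.3 − a·599233 − b·5796296 = 7689346.74.
At (599478, 5796384): z = 230952.2 − 7919855.5 + 7689346.74 = 443.4 m.

443 m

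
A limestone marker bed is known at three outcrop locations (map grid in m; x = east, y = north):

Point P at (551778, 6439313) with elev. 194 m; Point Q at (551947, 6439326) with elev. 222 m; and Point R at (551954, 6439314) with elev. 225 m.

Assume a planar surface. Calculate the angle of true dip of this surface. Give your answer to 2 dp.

12.95°

Two edge vectors: Point P→Point Q = (169, 13, 28), Point P→Point R = (176, 1, 31).
Normal n = (Point P→Point Q) × (Point P→Point R) = (375, -311, -2119).
So ∂z/∂x = −n_x/n_z = 0.17697 and ∂z/∂y = −n_y/n_z = −0.14677.
Gradient magnitude |∇z| = √(a² + b²) = √(0.03132 + 0.02154) = 0.22991.
True dip = arctan(0.22991) = 12.95°, dipping toward NW (azimuth ≈ 310°).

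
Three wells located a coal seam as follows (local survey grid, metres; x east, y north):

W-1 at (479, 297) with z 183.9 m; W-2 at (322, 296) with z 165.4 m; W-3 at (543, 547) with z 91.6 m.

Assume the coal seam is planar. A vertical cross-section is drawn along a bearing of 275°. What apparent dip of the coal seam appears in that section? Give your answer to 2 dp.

Two edge vectors: W-1→W-2 = (-157, -1, -18.5), W-1→W-3 = (64, 250, -92.3).
Normal n = (W-1→W-2) × (W-1→W-3) = (4717.3, -15675.1, -39186).
So ∂z/∂x = −n_x/n_z = 0.12038 and ∂z/∂y = −n_y/n_z = −0.40002.
Unit vector along 275° is (sin 275°, cos 275°) = (-0.9962, 0.0872).
Slope in that direction = a·(-0.9962) + b·(0.0872) = −0.15479.
Apparent dip = arctan|0.15479| = 8.80° (true dip is 22.7°, so apparent ≤ true as expected).

8.80°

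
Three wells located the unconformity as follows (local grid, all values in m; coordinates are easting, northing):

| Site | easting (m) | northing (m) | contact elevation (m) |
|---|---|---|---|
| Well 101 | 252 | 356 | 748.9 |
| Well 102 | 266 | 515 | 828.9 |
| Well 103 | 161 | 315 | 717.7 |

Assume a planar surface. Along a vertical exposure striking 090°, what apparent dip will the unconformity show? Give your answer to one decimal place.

Two edge vectors: Well 101→Well 102 = (14, 159, 80), Well 101→Well 103 = (-91, -41, -31.2).
Normal n = (Well 101→Well 102) × (Well 101→Well 103) = (-1680.8, -6843.2, 13895).
So ∂z/∂easting = −n_x/n_z = 0.12096 and ∂z/∂northing = −n_y/n_z = 0.49249.
Unit vector along 090° is (sin 90°, cos 90°) = (1.0000, 0.0000).
Slope in that direction = a·(1.0000) + b·(0.0000) = 0.12096.
Apparent dip = arctan|0.12096| = 6.9° (true dip is 26.9°, so apparent ≤ true as expected).

6.9°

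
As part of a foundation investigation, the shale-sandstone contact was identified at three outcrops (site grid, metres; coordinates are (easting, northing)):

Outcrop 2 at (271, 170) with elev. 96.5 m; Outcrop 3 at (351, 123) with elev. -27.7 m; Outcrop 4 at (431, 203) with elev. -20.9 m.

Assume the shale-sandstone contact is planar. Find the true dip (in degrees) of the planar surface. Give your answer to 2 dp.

Let the plane be z = a·E + b·N + c.
Outcrop 3−Outcrop 2: 80a − 47b = −124.2;  Outcrop 4−Outcrop 2: 160a + 33b = −117.4.
Solving gives a = −0.94650, b = 1.03150.
Gradient magnitude |∇z| = √(a² + b²) = √(0.89585 + 1.06398) = 1.39994.
True dip = arctan(1.39994) = 54.46°, dipping toward SE (azimuth ≈ 137°).

54.46°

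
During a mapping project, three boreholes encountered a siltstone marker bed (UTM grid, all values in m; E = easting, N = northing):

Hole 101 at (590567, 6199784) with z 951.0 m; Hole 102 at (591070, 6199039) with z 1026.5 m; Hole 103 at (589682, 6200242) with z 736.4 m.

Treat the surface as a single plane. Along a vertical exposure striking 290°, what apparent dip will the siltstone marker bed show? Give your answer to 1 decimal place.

13.6°

Two edge vectors: Hole 101→Hole 102 = (503, -745, 75.5), Hole 101→Hole 103 = (-885, 458, -214.6).
Normal n = (Hole 101→Hole 102) × (Hole 101→Hole 103) = (125298, 41126.3, -428951).
So ∂z/∂E = −n_x/n_z = 0.29210 and ∂z/∂N = −n_y/n_z = 0.09588.
Unit vector along 290° is (sin 290°, cos 290°) = (-0.9397, 0.3420).
Slope in that direction = a·(-0.9397) + b·(0.3420) = −0.24170.
Apparent dip = arctan|0.24170| = 13.6° (true dip is 17.1°, so apparent ≤ true as expected).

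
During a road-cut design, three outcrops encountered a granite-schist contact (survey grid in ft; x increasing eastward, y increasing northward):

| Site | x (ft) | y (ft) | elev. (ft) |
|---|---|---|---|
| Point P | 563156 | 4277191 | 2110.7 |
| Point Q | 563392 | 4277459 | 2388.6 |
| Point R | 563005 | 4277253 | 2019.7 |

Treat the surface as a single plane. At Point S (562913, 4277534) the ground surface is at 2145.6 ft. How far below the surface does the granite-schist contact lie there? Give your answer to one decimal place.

Two edge vectors: Point P→Point Q = (236, 268, 277.9), Point P→Point R = (-151, 62, -91).
Normal n = (Point P→Point Q) × (Point P→Point R) = (-41617.8, -20486.9, 55100).
So ∂z/∂x = −n_x/n_z = 0.755313975 and ∂z/∂y = −n_y/n_z = 0.371813067.
Intercept c from Point P: 2110.7 − 425359.60 − 1590315.50 = −2013564.40.
At (562913, 4277534): z_contact = 425176.06 + 1590443.04 − 2013564.40 = 2054.69 ft.
Depth below ground = 2145.6 − 2054.69 = 90.9 ft.

90.9 ft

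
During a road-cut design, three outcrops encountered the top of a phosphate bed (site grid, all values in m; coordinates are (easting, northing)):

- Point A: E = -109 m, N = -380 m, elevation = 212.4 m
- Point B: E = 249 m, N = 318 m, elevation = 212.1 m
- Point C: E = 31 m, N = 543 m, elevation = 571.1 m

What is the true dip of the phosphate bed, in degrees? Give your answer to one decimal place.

50.4°

Two edge vectors: Point A→Point B = (358, 698, -0.3), Point A→Point C = (140, 923, 358.7).
Normal n = (Point A→Point B) × (Point A→Point C) = (250649.5, -128456.6, 232714).
So ∂z/∂E = −n_x/n_z = −1.07707 and ∂z/∂N = −n_y/n_z = 0.55199.
Gradient magnitude |∇z| = √(a² + b²) = √(1.16008 + 0.30470) = 1.21028.
True dip = arctan(1.21028) = 50.4°, dipping toward ESE (azimuth ≈ 117°).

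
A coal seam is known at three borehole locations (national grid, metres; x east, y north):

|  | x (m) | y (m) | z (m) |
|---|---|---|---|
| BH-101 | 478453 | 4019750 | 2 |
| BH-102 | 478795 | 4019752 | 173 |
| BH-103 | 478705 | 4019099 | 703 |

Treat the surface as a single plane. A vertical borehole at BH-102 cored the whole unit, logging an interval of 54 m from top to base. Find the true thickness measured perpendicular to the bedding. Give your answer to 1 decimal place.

37.9 m

Let the plane be z = a·x + b·y + c.
BH-102−BH-101: 342a + 2b = 171;  BH-103−BH-101: 252a − 651b = 701.
Solving gives a = 0.50515, b = −0.88126.
|∇z| = √(a²+b²) = 1.01578, so dip δ = arctan(1.01578) = 45.45°.
True thickness = vertical thickness × cos δ = 54 × cos 45.45° = 37.9 m.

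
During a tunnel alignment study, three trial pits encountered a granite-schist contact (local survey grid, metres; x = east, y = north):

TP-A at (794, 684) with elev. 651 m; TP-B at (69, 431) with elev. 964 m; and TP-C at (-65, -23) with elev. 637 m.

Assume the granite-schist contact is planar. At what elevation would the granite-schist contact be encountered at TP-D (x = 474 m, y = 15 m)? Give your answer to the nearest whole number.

Two edge vectors: TP-A→TP-B = (-725, -253, 313), TP-A→TP-C = (-859, -707, -14).
Normal n = (TP-A→TP-B) × (TP-A→TP-C) = (224833, -279017, 295248).
So ∂z/∂x = −n_x/n_z = −0.76151 and ∂z/∂y = −n_y/n_z = 0.94503.
Intercept c from TP-A: 651 + 604.64 − 646.40 = 609.24.
At (474, 15): z = −361.0 + 14.2 + 609.24 = 262.5 m.

262 m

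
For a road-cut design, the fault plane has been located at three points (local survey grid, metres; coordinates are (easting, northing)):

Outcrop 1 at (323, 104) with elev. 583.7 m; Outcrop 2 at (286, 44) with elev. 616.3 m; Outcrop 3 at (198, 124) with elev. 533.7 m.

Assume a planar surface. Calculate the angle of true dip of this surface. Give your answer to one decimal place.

37.7°

Two edge vectors: Outcrop 1→Outcrop 2 = (-37, -60, 32.6), Outcrop 1→Outcrop 3 = (-125, 20, -50).
Normal n = (Outcrop 1→Outcrop 2) × (Outcrop 1→Outcrop 3) = (2348, -5925, -8240).
So ∂z/∂E = −n_x/n_z = 0.28495 and ∂z/∂N = −n_y/n_z = −0.71905.
Gradient magnitude |∇z| = √(a² + b²) = √(0.08120 + 0.51704) = 0.77346.
True dip = arctan(0.77346) = 37.7°, dipping toward NNW (azimuth ≈ 338°).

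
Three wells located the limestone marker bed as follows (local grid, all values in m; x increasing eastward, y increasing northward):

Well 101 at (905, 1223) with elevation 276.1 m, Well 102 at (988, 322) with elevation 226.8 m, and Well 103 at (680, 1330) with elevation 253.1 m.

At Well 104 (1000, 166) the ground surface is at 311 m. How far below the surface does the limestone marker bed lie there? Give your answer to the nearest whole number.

93 m

Let the plane be z = a·x + b·y + c.
Well 102−Well 101: 83a − 901b = −49.3;  Well 103−Well 101: −225a + 107b = −23.
Solving gives a = 0.13412, b = 0.06707.
Then c = 276.1 − a·905 − b·1223 = 72.69.
At (1000, 166): z_contact = 134.1 + 11.1 + 72.69 = 217.9 m.
Depth below ground = 311 − 217.9 = 93 m.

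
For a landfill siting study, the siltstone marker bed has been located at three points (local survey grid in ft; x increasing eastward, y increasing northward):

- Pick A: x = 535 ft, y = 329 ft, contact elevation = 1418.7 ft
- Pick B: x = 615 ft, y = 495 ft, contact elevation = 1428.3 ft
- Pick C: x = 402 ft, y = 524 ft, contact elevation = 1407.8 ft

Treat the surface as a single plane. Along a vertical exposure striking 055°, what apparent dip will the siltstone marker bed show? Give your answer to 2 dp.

4.93°

Let the plane be z = a·x + b·y + c.
Pick B−Pick A: 80a + 166b = 9.6;  Pick C−Pick A: −133a + 195b = −10.9.
Solving gives a = 0.09771, b = 0.01074.
Unit vector along 055° is (sin 55°, cos 55°) = (0.8192, 0.5736).
Slope in that direction = a·(0.8192) + b·(0.5736) = 0.08620.
Apparent dip = arctan|0.08620| = 4.93° (true dip is 5.6°, so apparent ≤ true as expected).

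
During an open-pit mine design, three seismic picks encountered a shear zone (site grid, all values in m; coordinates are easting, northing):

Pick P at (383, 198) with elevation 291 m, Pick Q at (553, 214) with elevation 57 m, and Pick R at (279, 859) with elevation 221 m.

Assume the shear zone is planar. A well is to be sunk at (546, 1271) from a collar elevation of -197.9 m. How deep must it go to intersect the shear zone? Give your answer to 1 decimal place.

71.6 m

Let the plane be z = a·easting + b·northing + c.
Pick Q−Pick P: 170a + 16b = −234;  Pick R−Pick P: −104a + 661b = −70.
Solving gives a = −1.346563, b = −0.317765.
Then c = 291 − a·383 − b·198 = 869.65.
At (546, 1271): z_contact = −735.22 − 403.88 + 869.65 = -269.45 m.
Depth below ground = -197.9 − (-269.45) = 71.6 m.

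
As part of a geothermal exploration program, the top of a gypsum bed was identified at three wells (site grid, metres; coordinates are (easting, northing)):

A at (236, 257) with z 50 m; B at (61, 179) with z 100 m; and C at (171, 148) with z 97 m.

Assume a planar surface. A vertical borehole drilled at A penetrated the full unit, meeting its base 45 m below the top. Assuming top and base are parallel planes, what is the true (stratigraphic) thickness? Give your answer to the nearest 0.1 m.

Let the plane be z = a·E + b·N + c.
B−A: −175a − 78b = 50;  C−A: −65a − 109b = 47.
Solving gives a = −0.12738, b = −0.35523.
|∇z| = √(a²+b²) = 0.37738, so dip δ = arctan(0.37738) = 20.68°.
True thickness = vertical thickness × cos δ = 45 × cos 20.68° = 42.1 m.

42.1 m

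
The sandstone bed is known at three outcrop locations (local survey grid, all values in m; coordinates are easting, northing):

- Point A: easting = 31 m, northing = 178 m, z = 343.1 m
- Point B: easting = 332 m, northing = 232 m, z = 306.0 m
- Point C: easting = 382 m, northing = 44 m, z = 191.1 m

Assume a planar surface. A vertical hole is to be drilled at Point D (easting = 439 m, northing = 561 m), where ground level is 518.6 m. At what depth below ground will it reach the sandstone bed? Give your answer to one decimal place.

Let the plane be z = a·easting + b·northing + c.
Point B−Point A: 301a + 54b = −37.1;  Point C−Point A: 351a − 134b = −152.
Solving gives a = −0.22229, b = 0.55205.
Then c = 343.1 − a·31 − b·178 = 251.73.
At (439, 561): z_contact = −97.59 + 309.70 + 251.73 = 463.84 m.
Depth below ground = 518.6 − 463.84 = 54.8 m.

54.8 m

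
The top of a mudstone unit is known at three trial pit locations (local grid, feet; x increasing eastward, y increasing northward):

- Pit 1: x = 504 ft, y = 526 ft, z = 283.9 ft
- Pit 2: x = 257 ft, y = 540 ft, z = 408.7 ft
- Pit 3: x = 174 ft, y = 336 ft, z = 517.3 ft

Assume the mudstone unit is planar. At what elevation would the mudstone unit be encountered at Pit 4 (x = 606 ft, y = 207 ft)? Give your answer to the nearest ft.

Two edge vectors: Pit 1→Pit 2 = (-247, 14, 124.8), Pit 1→Pit 3 = (-330, -190, 233.4).
Normal n = (Pit 1→Pit 2) × (Pit 1→Pit 3) = (26979.6, 16465.8, 51550).
So ∂z/∂x = −n_x/n_z = −0.52337 and ∂z/∂y = −n_y/n_z = −0.31941.
Intercept c from Pit 1: 283.9 + 263.78 + 168.01 = 715.69.
At (606, 207): z = −317.2 − 66.1 + 715.69 = 332.4 ft.

332 ft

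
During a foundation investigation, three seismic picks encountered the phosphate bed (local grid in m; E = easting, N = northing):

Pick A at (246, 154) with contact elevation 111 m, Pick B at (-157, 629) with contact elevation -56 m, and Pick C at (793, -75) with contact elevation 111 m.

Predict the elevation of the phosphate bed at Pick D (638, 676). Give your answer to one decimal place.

-263.1 m

Let the plane be z = a·E + b·N + c.
Pick B−Pick A: −403a + 475b = −167;  Pick C−Pick A: 547a − 229b = 0.
Solving gives a = −0.22826, b = −0.54524.
Then c = 111 − a·246 − b·154 = 251.12.
At (638, 676): z = −145.6 − 368.6 + 251.12 = -263.1 m.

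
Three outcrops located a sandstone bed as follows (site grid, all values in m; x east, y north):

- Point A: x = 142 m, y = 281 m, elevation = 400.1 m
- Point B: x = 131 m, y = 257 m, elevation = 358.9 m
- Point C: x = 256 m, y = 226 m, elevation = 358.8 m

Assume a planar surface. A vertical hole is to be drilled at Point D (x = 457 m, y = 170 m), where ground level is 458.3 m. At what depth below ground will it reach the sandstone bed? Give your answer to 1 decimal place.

Let the plane be z = a·x + b·y + c.
Point B−Point A: −11a − 24b = −41.2;  Point C−Point A: 114a − 55b = −41.3.
Solving gives a = 0.38156, b = 1.54178.
Then c = 400.1 − a·142 − b·281 = −87.32.
At (457, 170): z_contact = 174.37 + 262.10 − 87.32 = 349.15 m.
Depth below ground = 458.3 − 349.15 = 109.1 m.

109.1 m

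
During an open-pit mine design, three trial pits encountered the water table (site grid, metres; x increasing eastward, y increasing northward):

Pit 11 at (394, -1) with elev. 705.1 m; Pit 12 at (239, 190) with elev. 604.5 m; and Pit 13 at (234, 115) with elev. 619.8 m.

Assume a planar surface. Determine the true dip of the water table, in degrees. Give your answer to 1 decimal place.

23.4°

Let the plane be z = a·x + b·y + c.
Pit 12−Pit 11: −155a + 191b = −100.6;  Pit 13−Pit 11: −160a + 116b = −85.3.
Solving gives a = 0.36746, b = −0.22850.
Gradient magnitude |∇z| = √(a² + b²) = √(0.13503 + 0.05221) = 0.43271.
True dip = arctan(0.43271) = 23.4°, dipping toward WNW (azimuth ≈ 302°).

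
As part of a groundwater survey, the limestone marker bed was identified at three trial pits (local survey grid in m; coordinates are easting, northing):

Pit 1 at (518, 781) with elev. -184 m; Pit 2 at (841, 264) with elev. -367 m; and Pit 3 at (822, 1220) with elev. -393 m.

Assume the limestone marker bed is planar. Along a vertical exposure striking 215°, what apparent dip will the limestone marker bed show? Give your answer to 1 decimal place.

Let the plane be z = a·easting + b·northing + c.
Pit 2−Pit 1: 323a − 517b = −183;  Pit 3−Pit 1: 304a + 439b = −209.
Solving gives a = −0.63014, b = −0.03972.
Unit vector along 215° is (sin 215°, cos 215°) = (-0.5736, -0.8192).
Slope in that direction = a·(-0.5736) + b·(-0.8192) = 0.39397.
Apparent dip = arctan|0.39397| = 21.5° (true dip is 32.3°, so apparent ≤ true as expected).

21.5°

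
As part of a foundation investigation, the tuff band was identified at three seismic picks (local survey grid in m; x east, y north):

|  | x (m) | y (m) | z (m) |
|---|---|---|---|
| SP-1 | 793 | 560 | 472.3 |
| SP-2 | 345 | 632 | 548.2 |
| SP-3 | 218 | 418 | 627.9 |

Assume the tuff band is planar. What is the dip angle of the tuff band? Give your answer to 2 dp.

17.99°

Let the plane be z = a·x + b·y + c.
SP-2−SP-1: −448a + 72b = 75.9;  SP-3−SP-1: −575a − 142b = 155.6.
Solving gives a = −0.20931, b = −0.24821.
Gradient magnitude |∇z| = √(a² + b²) = √(0.04381 + 0.06161) = 0.32469.
True dip = arctan(0.32469) = 17.99°, dipping toward NE (azimuth ≈ 040°).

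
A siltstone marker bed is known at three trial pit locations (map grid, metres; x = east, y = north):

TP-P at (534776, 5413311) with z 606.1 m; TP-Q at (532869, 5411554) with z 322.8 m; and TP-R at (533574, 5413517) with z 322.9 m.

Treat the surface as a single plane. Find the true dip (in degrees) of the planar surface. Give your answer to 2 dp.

Let the plane be z = a·x + b·y + c.
TP-Q−TP-P: −1907a − 1757b = −283.3;  TP-R−TP-P: −1202a + 206b = −283.2.
Solving gives a = 0.22195, b = −0.07966.
Gradient magnitude |∇z| = √(a² + b²) = √(0.04926 + 0.00635) = 0.23582.
True dip = arctan(0.23582) = 13.27°, dipping toward WNW (azimuth ≈ 290°).

13.27°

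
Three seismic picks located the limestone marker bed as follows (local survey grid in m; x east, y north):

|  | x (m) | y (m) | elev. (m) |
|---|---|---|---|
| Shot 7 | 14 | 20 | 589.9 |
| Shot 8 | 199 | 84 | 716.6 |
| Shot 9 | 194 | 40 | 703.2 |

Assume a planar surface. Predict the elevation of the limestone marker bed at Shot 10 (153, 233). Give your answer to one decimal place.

Two edge vectors: Shot 7→Shot 8 = (185, 64, 126.7), Shot 7→Shot 9 = (180, 20, 113.3).
Normal n = (Shot 7→Shot 8) × (Shot 7→Shot 9) = (4717.2, 1845.5, -7820).
So ∂z/∂x = −n_x/n_z = 0.60322 and ∂z/∂y = −n_y/n_z = 0.23600.
Intercept c from Shot 7: 589.9 − 8.45 − 4.72 = 576.73.
At (153, 233): z = 92.3 + 55.0 + 576.73 = 724.0 m.

724.0 m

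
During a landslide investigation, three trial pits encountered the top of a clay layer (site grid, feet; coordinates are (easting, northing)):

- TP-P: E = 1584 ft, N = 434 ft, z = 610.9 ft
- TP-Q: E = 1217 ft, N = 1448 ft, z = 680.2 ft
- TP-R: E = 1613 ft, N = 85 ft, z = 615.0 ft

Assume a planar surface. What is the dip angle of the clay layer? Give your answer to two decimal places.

16.14°

Let the plane be z = a·E + b·N + c.
TP-Q−TP-P: −367a + 1014b = 69.3;  TP-R−TP-P: 29a − 349b = 4.1.
Solving gives a = −0.28723, b = −0.03562.
Gradient magnitude |∇z| = √(a² + b²) = √(0.08250 + 0.00127) = 0.28943.
True dip = arctan(0.28943) = 16.14°, dipping toward E (azimuth ≈ 083°).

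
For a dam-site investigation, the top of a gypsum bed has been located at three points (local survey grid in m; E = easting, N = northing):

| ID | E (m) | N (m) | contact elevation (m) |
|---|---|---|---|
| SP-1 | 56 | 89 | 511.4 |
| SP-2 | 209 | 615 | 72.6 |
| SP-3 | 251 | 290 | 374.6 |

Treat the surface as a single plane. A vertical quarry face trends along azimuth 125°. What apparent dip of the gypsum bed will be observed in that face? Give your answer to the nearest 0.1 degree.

35.0°

Two edge vectors: SP-1→SP-2 = (153, 526, -438.8), SP-1→SP-3 = (195, 201, -136.8).
Normal n = (SP-1→SP-2) × (SP-1→SP-3) = (16242, -64635.6, -71817).
So ∂z/∂E = −n_x/n_z = 0.22616 and ∂z/∂N = −n_y/n_z = −0.90000.
Unit vector along 125° is (sin 125°, cos 125°) = (0.8192, -0.5736).
Slope in that direction = a·(0.8192) + b·(-0.5736) = 0.70148.
Apparent dip = arctan|0.70148| = 35.0° (true dip is 42.9°, so apparent ≤ true as expected).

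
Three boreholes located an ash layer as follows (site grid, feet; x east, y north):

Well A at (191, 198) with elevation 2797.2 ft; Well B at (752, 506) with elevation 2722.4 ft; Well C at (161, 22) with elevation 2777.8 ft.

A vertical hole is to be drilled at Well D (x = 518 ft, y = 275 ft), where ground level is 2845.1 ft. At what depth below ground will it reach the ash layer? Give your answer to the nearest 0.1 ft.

106.5 ft

Let the plane be z = a·x + b·y + c.
Well B−Well A: 561a + 308b = −74.8;  Well C−Well A: −30a − 176b = −19.4.
Solving gives a = −0.21386, b = 0.14668.
Then c = 2797.2 − a·191 − b·198 = 2809.01.
At (518, 275): z_contact = −110.78 + 40.34 + 2809.01 = 2738.56 ft.
Depth below ground = 2845.1 − 2738.56 = 106.5 ft.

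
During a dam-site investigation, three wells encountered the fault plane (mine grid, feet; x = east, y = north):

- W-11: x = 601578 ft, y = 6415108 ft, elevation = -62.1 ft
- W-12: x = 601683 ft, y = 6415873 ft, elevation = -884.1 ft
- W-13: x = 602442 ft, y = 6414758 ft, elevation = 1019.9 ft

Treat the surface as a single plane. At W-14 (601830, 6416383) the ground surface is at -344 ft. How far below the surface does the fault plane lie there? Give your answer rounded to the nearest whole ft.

Let the plane be z = a·x + b·y + c.
W-12−W-11: 105a + 765b = −822;  W-13−W-11: 864a − 350b = 1082.
Solving gives a = 0.77400353, b = −1.18074558.
Then c = -62.1 − a·601578 − b·6415108 = 7108924.84.
At (601830, 6416383): z_contact = 465818.5 − 7576115.9 + 7108924.84 = -1372.5 ft.
Depth below ground = -344 − (-1372.5) = 1029 ft.

1029 ft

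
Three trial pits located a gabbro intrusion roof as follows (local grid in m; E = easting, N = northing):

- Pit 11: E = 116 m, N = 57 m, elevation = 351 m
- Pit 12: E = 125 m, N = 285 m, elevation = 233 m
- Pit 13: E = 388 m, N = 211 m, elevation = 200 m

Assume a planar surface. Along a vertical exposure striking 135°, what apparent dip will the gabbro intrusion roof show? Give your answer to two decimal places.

Let the plane be z = a·E + b·N + c.
Pit 12−Pit 11: 9a + 228b = −118;  Pit 13−Pit 11: 272a + 154b = −151.
Solving gives a = −0.26812, b = −0.50696.
Unit vector along 135° is (sin 135°, cos 135°) = (0.7071, -0.7071).
Slope in that direction = a·(0.7071) + b·(-0.7071) = 0.16889.
Apparent dip = arctan|0.16889| = 9.59° (true dip is 29.8°, so apparent ≤ true as expected).

9.59°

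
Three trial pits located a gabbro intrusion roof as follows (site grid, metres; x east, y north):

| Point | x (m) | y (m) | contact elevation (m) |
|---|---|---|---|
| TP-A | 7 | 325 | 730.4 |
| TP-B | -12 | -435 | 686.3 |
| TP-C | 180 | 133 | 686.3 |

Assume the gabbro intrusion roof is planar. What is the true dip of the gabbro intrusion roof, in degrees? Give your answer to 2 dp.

Two edge vectors: TP-A→TP-B = (-19, -760, -44.1), TP-A→TP-C = (173, -192, -44.1).
Normal n = (TP-A→TP-B) × (TP-A→TP-C) = (25048.8, -8467.2, 135128).
So ∂z/∂x = −n_x/n_z = −0.18537 and ∂z/∂y = −n_y/n_z = 0.06266.
Gradient magnitude |∇z| = √(a² + b²) = √(0.03436 + 0.00393) = 0.19568.
True dip = arctan(0.19568) = 11.07°, dipping toward ESE (azimuth ≈ 109°).

11.07°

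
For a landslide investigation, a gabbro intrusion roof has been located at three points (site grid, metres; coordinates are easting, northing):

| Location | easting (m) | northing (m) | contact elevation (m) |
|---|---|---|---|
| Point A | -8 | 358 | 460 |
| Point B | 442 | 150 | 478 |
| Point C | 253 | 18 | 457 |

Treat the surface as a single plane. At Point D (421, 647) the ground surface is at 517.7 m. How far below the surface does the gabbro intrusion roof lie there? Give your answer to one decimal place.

10.7 m

Two edge vectors: Point A→Point B = (450, -208, 18), Point A→Point C = (261, -340, -3).
Normal n = (Point A→Point B) × (Point A→Point C) = (6744, 6048, -98712).
So ∂z/∂easting = −n_x/n_z = 0.06832 and ∂z/∂northing = −n_y/n_z = 0.06127.
Intercept c from Point A: 460 + 0.55 − 21.93 = 438.61.
At (421, 647): z_contact = 28.76 + 39.64 + 438.61 = 507.02 m.
Depth below ground = 517.7 − 507.02 = 10.7 m.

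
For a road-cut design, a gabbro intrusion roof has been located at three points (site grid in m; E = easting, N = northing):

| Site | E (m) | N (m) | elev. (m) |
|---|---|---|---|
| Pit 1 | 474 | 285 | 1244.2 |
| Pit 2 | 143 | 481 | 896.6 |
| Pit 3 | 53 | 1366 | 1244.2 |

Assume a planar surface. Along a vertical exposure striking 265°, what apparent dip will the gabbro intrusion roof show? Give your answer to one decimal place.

54.6°

Let the plane be z = a·E + b·N + c.
Pit 2−Pit 1: −331a + 196b = −347.6;  Pit 3−Pit 1: −421a + 1081b = 0.
Solving gives a = 1.36492, b = 0.53157.
Unit vector along 265° is (sin 265°, cos 265°) = (-0.9962, -0.0872).
Slope in that direction = a·(-0.9962) + b·(-0.0872) = −1.40606.
Apparent dip = arctan|1.40606| = 54.6° (true dip is 55.7°, so apparent ≤ true as expected).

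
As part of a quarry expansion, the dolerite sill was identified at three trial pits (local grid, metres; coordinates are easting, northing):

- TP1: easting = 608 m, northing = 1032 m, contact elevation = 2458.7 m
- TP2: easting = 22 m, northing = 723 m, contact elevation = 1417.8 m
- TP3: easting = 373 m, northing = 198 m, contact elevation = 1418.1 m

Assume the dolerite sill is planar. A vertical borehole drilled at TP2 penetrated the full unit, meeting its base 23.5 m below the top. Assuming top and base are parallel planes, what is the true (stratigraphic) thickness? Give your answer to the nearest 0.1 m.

12.6 m

Two edge vectors: TP1→TP2 = (-586, -309, -1040.9), TP1→TP3 = (-235, -834, -1040.6).
Normal n = (TP1→TP2) × (TP1→TP3) = (-546565.2, -365180.1, 416109).
So ∂z/∂easting = −n_x/n_z = 1.31351 and ∂z/∂northing = −n_y/n_z = 0.87761.
|∇z| = √(a²+b²) = 1.57972, so dip δ = arctan(1.57972) = 57.67°.
True thickness = vertical thickness × cos δ = 23.5 × cos 57.67° = 12.6 m.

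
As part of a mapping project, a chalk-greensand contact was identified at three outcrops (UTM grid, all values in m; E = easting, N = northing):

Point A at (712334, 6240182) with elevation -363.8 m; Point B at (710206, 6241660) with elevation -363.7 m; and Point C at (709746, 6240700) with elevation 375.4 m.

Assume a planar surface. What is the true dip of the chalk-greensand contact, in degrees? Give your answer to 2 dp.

35.12°

Let the plane be z = a·E + b·N + c.
Point B−Point A: −2128a + 1478b = 0.1;  Point C−Point A: −2588a + 518b = 739.2.
Solving gives a = −0.40124, b = −0.57763.
Gradient magnitude |∇z| = √(a² + b²) = √(0.16100 + 0.33366) = 0.70332.
True dip = arctan(0.70332) = 35.12°, dipping toward NE (azimuth ≈ 035°).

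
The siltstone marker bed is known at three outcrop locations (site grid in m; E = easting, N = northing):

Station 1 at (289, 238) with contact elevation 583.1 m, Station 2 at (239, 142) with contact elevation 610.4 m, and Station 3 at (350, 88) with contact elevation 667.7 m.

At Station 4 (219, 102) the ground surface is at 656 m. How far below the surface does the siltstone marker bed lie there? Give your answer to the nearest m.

34 m

Two edge vectors: Station 1→Station 2 = (-50, -96, 27.3), Station 1→Station 3 = (61, -150, 84.6).
Normal n = (Station 1→Station 2) × (Station 1→Station 3) = (-4026.6, 5895.3, 13356).
So ∂z/∂E = −n_x/n_z = 0.30148 and ∂z/∂N = −n_y/n_z = −0.44140.
Intercept c from Station 1: 583.1 − 87.13 + 105.05 = 601.02.
At (219, 102): z_contact = 66.0 − 45.0 + 601.02 = 622.0 m.
Depth below ground = 656 − 622.0 = 34 m.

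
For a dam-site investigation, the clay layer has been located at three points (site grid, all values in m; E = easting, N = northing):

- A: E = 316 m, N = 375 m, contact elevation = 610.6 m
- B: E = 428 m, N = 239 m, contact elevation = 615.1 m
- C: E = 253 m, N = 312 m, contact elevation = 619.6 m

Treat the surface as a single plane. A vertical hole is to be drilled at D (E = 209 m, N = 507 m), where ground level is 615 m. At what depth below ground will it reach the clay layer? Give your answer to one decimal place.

8.9 m

Let the plane be z = a·E + b·N + c.
B−A: 112a − 136b = 4.5;  C−A: −63a − 63b = 9.
Solving gives a = −0.06020, b = −0.08266.
Then c = 610.6 − a·316 − b·375 = 660.62.
At (209, 507): z_contact = −12.58 − 41.91 + 660.62 = 606.13 m.
Depth below ground = 615 − 606.13 = 8.9 m.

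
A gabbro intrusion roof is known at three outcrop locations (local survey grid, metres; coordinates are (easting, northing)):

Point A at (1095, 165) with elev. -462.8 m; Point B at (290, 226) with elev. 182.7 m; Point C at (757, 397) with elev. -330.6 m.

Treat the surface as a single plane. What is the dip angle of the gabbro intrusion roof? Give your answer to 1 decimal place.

Two edge vectors: Point A→Point B = (-805, 61, 645.5), Point A→Point C = (-338, 232, 132.2).
Normal n = (Point A→Point B) × (Point A→Point C) = (-141691.8, -111758, -166142).
So ∂z/∂E = −n_x/n_z = −0.85284 and ∂z/∂N = −n_y/n_z = −0.67267.
Gradient magnitude |∇z| = √(a² + b²) = √(0.72733 + 0.45248) = 1.08619.
True dip = arctan(1.08619) = 47.4°, dipping toward NE (azimuth ≈ 052°).

47.4°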